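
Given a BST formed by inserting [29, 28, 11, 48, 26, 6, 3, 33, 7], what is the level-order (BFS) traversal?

Tree insertion order: [29, 28, 11, 48, 26, 6, 3, 33, 7]
Tree (level-order array): [29, 28, 48, 11, None, 33, None, 6, 26, None, None, 3, 7]
BFS from the root, enqueuing left then right child of each popped node:
  queue [29] -> pop 29, enqueue [28, 48], visited so far: [29]
  queue [28, 48] -> pop 28, enqueue [11], visited so far: [29, 28]
  queue [48, 11] -> pop 48, enqueue [33], visited so far: [29, 28, 48]
  queue [11, 33] -> pop 11, enqueue [6, 26], visited so far: [29, 28, 48, 11]
  queue [33, 6, 26] -> pop 33, enqueue [none], visited so far: [29, 28, 48, 11, 33]
  queue [6, 26] -> pop 6, enqueue [3, 7], visited so far: [29, 28, 48, 11, 33, 6]
  queue [26, 3, 7] -> pop 26, enqueue [none], visited so far: [29, 28, 48, 11, 33, 6, 26]
  queue [3, 7] -> pop 3, enqueue [none], visited so far: [29, 28, 48, 11, 33, 6, 26, 3]
  queue [7] -> pop 7, enqueue [none], visited so far: [29, 28, 48, 11, 33, 6, 26, 3, 7]
Result: [29, 28, 48, 11, 33, 6, 26, 3, 7]


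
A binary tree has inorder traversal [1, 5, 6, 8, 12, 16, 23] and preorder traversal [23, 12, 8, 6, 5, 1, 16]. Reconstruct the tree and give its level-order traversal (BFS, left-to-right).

Inorder:  [1, 5, 6, 8, 12, 16, 23]
Preorder: [23, 12, 8, 6, 5, 1, 16]
Algorithm: preorder visits root first, so consume preorder in order;
for each root, split the current inorder slice at that value into
left-subtree inorder and right-subtree inorder, then recurse.
Recursive splits:
  root=23; inorder splits into left=[1, 5, 6, 8, 12, 16], right=[]
  root=12; inorder splits into left=[1, 5, 6, 8], right=[16]
  root=8; inorder splits into left=[1, 5, 6], right=[]
  root=6; inorder splits into left=[1, 5], right=[]
  root=5; inorder splits into left=[1], right=[]
  root=1; inorder splits into left=[], right=[]
  root=16; inorder splits into left=[], right=[]
Reconstructed level-order: [23, 12, 8, 16, 6, 5, 1]


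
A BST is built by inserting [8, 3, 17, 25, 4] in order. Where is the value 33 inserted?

Starting tree (level order): [8, 3, 17, None, 4, None, 25]
Insertion path: 8 -> 17 -> 25
Result: insert 33 as right child of 25
Final tree (level order): [8, 3, 17, None, 4, None, 25, None, None, None, 33]


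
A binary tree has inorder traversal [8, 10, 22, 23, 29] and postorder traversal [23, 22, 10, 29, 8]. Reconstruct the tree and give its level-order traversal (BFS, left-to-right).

Inorder:   [8, 10, 22, 23, 29]
Postorder: [23, 22, 10, 29, 8]
Algorithm: postorder visits root last, so walk postorder right-to-left;
each value is the root of the current inorder slice — split it at that
value, recurse on the right subtree first, then the left.
Recursive splits:
  root=8; inorder splits into left=[], right=[10, 22, 23, 29]
  root=29; inorder splits into left=[10, 22, 23], right=[]
  root=10; inorder splits into left=[], right=[22, 23]
  root=22; inorder splits into left=[], right=[23]
  root=23; inorder splits into left=[], right=[]
Reconstructed level-order: [8, 29, 10, 22, 23]


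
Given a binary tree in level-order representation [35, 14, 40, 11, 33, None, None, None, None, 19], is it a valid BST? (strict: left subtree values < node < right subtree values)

Level-order array: [35, 14, 40, 11, 33, None, None, None, None, 19]
Validate using subtree bounds (lo, hi): at each node, require lo < value < hi,
then recurse left with hi=value and right with lo=value.
Preorder trace (stopping at first violation):
  at node 35 with bounds (-inf, +inf): OK
  at node 14 with bounds (-inf, 35): OK
  at node 11 with bounds (-inf, 14): OK
  at node 33 with bounds (14, 35): OK
  at node 19 with bounds (14, 33): OK
  at node 40 with bounds (35, +inf): OK
No violation found at any node.
Result: Valid BST


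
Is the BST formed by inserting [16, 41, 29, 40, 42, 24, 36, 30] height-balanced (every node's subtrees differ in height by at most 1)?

Tree (level-order array): [16, None, 41, 29, 42, 24, 40, None, None, None, None, 36, None, 30]
Definition: a tree is height-balanced if, at every node, |h(left) - h(right)| <= 1 (empty subtree has height -1).
Bottom-up per-node check:
  node 24: h_left=-1, h_right=-1, diff=0 [OK], height=0
  node 30: h_left=-1, h_right=-1, diff=0 [OK], height=0
  node 36: h_left=0, h_right=-1, diff=1 [OK], height=1
  node 40: h_left=1, h_right=-1, diff=2 [FAIL (|1--1|=2 > 1)], height=2
  node 29: h_left=0, h_right=2, diff=2 [FAIL (|0-2|=2 > 1)], height=3
  node 42: h_left=-1, h_right=-1, diff=0 [OK], height=0
  node 41: h_left=3, h_right=0, diff=3 [FAIL (|3-0|=3 > 1)], height=4
  node 16: h_left=-1, h_right=4, diff=5 [FAIL (|-1-4|=5 > 1)], height=5
Node 40 violates the condition: |1 - -1| = 2 > 1.
Result: Not balanced


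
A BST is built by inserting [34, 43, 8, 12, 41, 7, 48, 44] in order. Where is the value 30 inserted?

Starting tree (level order): [34, 8, 43, 7, 12, 41, 48, None, None, None, None, None, None, 44]
Insertion path: 34 -> 8 -> 12
Result: insert 30 as right child of 12
Final tree (level order): [34, 8, 43, 7, 12, 41, 48, None, None, None, 30, None, None, 44]


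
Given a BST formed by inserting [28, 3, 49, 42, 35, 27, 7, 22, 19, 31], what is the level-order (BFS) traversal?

Tree insertion order: [28, 3, 49, 42, 35, 27, 7, 22, 19, 31]
Tree (level-order array): [28, 3, 49, None, 27, 42, None, 7, None, 35, None, None, 22, 31, None, 19]
BFS from the root, enqueuing left then right child of each popped node:
  queue [28] -> pop 28, enqueue [3, 49], visited so far: [28]
  queue [3, 49] -> pop 3, enqueue [27], visited so far: [28, 3]
  queue [49, 27] -> pop 49, enqueue [42], visited so far: [28, 3, 49]
  queue [27, 42] -> pop 27, enqueue [7], visited so far: [28, 3, 49, 27]
  queue [42, 7] -> pop 42, enqueue [35], visited so far: [28, 3, 49, 27, 42]
  queue [7, 35] -> pop 7, enqueue [22], visited so far: [28, 3, 49, 27, 42, 7]
  queue [35, 22] -> pop 35, enqueue [31], visited so far: [28, 3, 49, 27, 42, 7, 35]
  queue [22, 31] -> pop 22, enqueue [19], visited so far: [28, 3, 49, 27, 42, 7, 35, 22]
  queue [31, 19] -> pop 31, enqueue [none], visited so far: [28, 3, 49, 27, 42, 7, 35, 22, 31]
  queue [19] -> pop 19, enqueue [none], visited so far: [28, 3, 49, 27, 42, 7, 35, 22, 31, 19]
Result: [28, 3, 49, 27, 42, 7, 35, 22, 31, 19]


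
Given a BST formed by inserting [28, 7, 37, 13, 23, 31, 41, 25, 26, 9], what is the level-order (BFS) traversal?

Tree insertion order: [28, 7, 37, 13, 23, 31, 41, 25, 26, 9]
Tree (level-order array): [28, 7, 37, None, 13, 31, 41, 9, 23, None, None, None, None, None, None, None, 25, None, 26]
BFS from the root, enqueuing left then right child of each popped node:
  queue [28] -> pop 28, enqueue [7, 37], visited so far: [28]
  queue [7, 37] -> pop 7, enqueue [13], visited so far: [28, 7]
  queue [37, 13] -> pop 37, enqueue [31, 41], visited so far: [28, 7, 37]
  queue [13, 31, 41] -> pop 13, enqueue [9, 23], visited so far: [28, 7, 37, 13]
  queue [31, 41, 9, 23] -> pop 31, enqueue [none], visited so far: [28, 7, 37, 13, 31]
  queue [41, 9, 23] -> pop 41, enqueue [none], visited so far: [28, 7, 37, 13, 31, 41]
  queue [9, 23] -> pop 9, enqueue [none], visited so far: [28, 7, 37, 13, 31, 41, 9]
  queue [23] -> pop 23, enqueue [25], visited so far: [28, 7, 37, 13, 31, 41, 9, 23]
  queue [25] -> pop 25, enqueue [26], visited so far: [28, 7, 37, 13, 31, 41, 9, 23, 25]
  queue [26] -> pop 26, enqueue [none], visited so far: [28, 7, 37, 13, 31, 41, 9, 23, 25, 26]
Result: [28, 7, 37, 13, 31, 41, 9, 23, 25, 26]


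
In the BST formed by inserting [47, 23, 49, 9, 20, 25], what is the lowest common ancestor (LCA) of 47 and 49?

Tree insertion order: [47, 23, 49, 9, 20, 25]
Tree (level-order array): [47, 23, 49, 9, 25, None, None, None, 20]
In a BST, the LCA of p=47, q=49 is the first node v on the
root-to-leaf path with p <= v <= q (go left if both < v, right if both > v).
Walk from root:
  at 47: 47 <= 47 <= 49, this is the LCA
LCA = 47


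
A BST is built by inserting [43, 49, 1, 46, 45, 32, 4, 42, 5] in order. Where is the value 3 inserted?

Starting tree (level order): [43, 1, 49, None, 32, 46, None, 4, 42, 45, None, None, 5]
Insertion path: 43 -> 1 -> 32 -> 4
Result: insert 3 as left child of 4
Final tree (level order): [43, 1, 49, None, 32, 46, None, 4, 42, 45, None, 3, 5]


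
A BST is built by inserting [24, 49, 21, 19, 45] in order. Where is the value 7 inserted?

Starting tree (level order): [24, 21, 49, 19, None, 45]
Insertion path: 24 -> 21 -> 19
Result: insert 7 as left child of 19
Final tree (level order): [24, 21, 49, 19, None, 45, None, 7]


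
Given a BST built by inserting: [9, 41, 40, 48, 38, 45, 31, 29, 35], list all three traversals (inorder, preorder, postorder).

Tree insertion order: [9, 41, 40, 48, 38, 45, 31, 29, 35]
Tree (level-order array): [9, None, 41, 40, 48, 38, None, 45, None, 31, None, None, None, 29, 35]
Inorder (L, root, R): [9, 29, 31, 35, 38, 40, 41, 45, 48]
Preorder (root, L, R): [9, 41, 40, 38, 31, 29, 35, 48, 45]
Postorder (L, R, root): [29, 35, 31, 38, 40, 45, 48, 41, 9]


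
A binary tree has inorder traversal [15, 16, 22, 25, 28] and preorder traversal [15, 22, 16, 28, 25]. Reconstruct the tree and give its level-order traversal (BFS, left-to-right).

Inorder:  [15, 16, 22, 25, 28]
Preorder: [15, 22, 16, 28, 25]
Algorithm: preorder visits root first, so consume preorder in order;
for each root, split the current inorder slice at that value into
left-subtree inorder and right-subtree inorder, then recurse.
Recursive splits:
  root=15; inorder splits into left=[], right=[16, 22, 25, 28]
  root=22; inorder splits into left=[16], right=[25, 28]
  root=16; inorder splits into left=[], right=[]
  root=28; inorder splits into left=[25], right=[]
  root=25; inorder splits into left=[], right=[]
Reconstructed level-order: [15, 22, 16, 28, 25]


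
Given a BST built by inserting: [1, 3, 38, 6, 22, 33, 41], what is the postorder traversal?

Tree insertion order: [1, 3, 38, 6, 22, 33, 41]
Tree (level-order array): [1, None, 3, None, 38, 6, 41, None, 22, None, None, None, 33]
Postorder traversal: [33, 22, 6, 41, 38, 3, 1]


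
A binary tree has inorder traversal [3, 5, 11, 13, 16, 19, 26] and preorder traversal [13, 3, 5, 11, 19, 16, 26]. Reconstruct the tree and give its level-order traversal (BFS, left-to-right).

Inorder:  [3, 5, 11, 13, 16, 19, 26]
Preorder: [13, 3, 5, 11, 19, 16, 26]
Algorithm: preorder visits root first, so consume preorder in order;
for each root, split the current inorder slice at that value into
left-subtree inorder and right-subtree inorder, then recurse.
Recursive splits:
  root=13; inorder splits into left=[3, 5, 11], right=[16, 19, 26]
  root=3; inorder splits into left=[], right=[5, 11]
  root=5; inorder splits into left=[], right=[11]
  root=11; inorder splits into left=[], right=[]
  root=19; inorder splits into left=[16], right=[26]
  root=16; inorder splits into left=[], right=[]
  root=26; inorder splits into left=[], right=[]
Reconstructed level-order: [13, 3, 19, 5, 16, 26, 11]


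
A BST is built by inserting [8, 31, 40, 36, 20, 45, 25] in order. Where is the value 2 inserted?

Starting tree (level order): [8, None, 31, 20, 40, None, 25, 36, 45]
Insertion path: 8
Result: insert 2 as left child of 8
Final tree (level order): [8, 2, 31, None, None, 20, 40, None, 25, 36, 45]


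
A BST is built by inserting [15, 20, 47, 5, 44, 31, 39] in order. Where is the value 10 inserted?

Starting tree (level order): [15, 5, 20, None, None, None, 47, 44, None, 31, None, None, 39]
Insertion path: 15 -> 5
Result: insert 10 as right child of 5
Final tree (level order): [15, 5, 20, None, 10, None, 47, None, None, 44, None, 31, None, None, 39]


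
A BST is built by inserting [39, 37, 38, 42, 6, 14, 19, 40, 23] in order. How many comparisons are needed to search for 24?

Search path for 24: 39 -> 37 -> 6 -> 14 -> 19 -> 23
Found: False
Comparisons: 6


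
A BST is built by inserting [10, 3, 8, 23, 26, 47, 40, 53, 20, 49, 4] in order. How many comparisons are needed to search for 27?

Search path for 27: 10 -> 23 -> 26 -> 47 -> 40
Found: False
Comparisons: 5


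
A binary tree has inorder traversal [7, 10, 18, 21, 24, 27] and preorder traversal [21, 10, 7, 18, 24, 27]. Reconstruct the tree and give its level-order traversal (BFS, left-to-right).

Inorder:  [7, 10, 18, 21, 24, 27]
Preorder: [21, 10, 7, 18, 24, 27]
Algorithm: preorder visits root first, so consume preorder in order;
for each root, split the current inorder slice at that value into
left-subtree inorder and right-subtree inorder, then recurse.
Recursive splits:
  root=21; inorder splits into left=[7, 10, 18], right=[24, 27]
  root=10; inorder splits into left=[7], right=[18]
  root=7; inorder splits into left=[], right=[]
  root=18; inorder splits into left=[], right=[]
  root=24; inorder splits into left=[], right=[27]
  root=27; inorder splits into left=[], right=[]
Reconstructed level-order: [21, 10, 24, 7, 18, 27]


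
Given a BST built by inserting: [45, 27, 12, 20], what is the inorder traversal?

Tree insertion order: [45, 27, 12, 20]
Tree (level-order array): [45, 27, None, 12, None, None, 20]
Inorder traversal: [12, 20, 27, 45]


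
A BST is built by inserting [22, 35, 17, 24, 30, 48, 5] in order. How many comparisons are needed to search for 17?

Search path for 17: 22 -> 17
Found: True
Comparisons: 2


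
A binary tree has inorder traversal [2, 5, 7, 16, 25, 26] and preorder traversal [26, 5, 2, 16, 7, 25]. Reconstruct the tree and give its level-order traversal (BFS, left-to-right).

Inorder:  [2, 5, 7, 16, 25, 26]
Preorder: [26, 5, 2, 16, 7, 25]
Algorithm: preorder visits root first, so consume preorder in order;
for each root, split the current inorder slice at that value into
left-subtree inorder and right-subtree inorder, then recurse.
Recursive splits:
  root=26; inorder splits into left=[2, 5, 7, 16, 25], right=[]
  root=5; inorder splits into left=[2], right=[7, 16, 25]
  root=2; inorder splits into left=[], right=[]
  root=16; inorder splits into left=[7], right=[25]
  root=7; inorder splits into left=[], right=[]
  root=25; inorder splits into left=[], right=[]
Reconstructed level-order: [26, 5, 2, 16, 7, 25]


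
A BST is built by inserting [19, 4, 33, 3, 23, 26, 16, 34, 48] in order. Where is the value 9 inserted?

Starting tree (level order): [19, 4, 33, 3, 16, 23, 34, None, None, None, None, None, 26, None, 48]
Insertion path: 19 -> 4 -> 16
Result: insert 9 as left child of 16
Final tree (level order): [19, 4, 33, 3, 16, 23, 34, None, None, 9, None, None, 26, None, 48]


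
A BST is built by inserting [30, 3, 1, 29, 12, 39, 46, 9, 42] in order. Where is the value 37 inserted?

Starting tree (level order): [30, 3, 39, 1, 29, None, 46, None, None, 12, None, 42, None, 9]
Insertion path: 30 -> 39
Result: insert 37 as left child of 39
Final tree (level order): [30, 3, 39, 1, 29, 37, 46, None, None, 12, None, None, None, 42, None, 9]


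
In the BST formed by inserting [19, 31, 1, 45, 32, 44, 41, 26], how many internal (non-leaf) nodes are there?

Tree built from: [19, 31, 1, 45, 32, 44, 41, 26]
Tree (level-order array): [19, 1, 31, None, None, 26, 45, None, None, 32, None, None, 44, 41]
Rule: An internal node has at least one child.
Per-node child counts:
  node 19: 2 child(ren)
  node 1: 0 child(ren)
  node 31: 2 child(ren)
  node 26: 0 child(ren)
  node 45: 1 child(ren)
  node 32: 1 child(ren)
  node 44: 1 child(ren)
  node 41: 0 child(ren)
Matching nodes: [19, 31, 45, 32, 44]
Count of internal (non-leaf) nodes: 5


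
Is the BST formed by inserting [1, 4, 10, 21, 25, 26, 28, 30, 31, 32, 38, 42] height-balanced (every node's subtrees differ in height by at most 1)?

Tree (level-order array): [1, None, 4, None, 10, None, 21, None, 25, None, 26, None, 28, None, 30, None, 31, None, 32, None, 38, None, 42]
Definition: a tree is height-balanced if, at every node, |h(left) - h(right)| <= 1 (empty subtree has height -1).
Bottom-up per-node check:
  node 42: h_left=-1, h_right=-1, diff=0 [OK], height=0
  node 38: h_left=-1, h_right=0, diff=1 [OK], height=1
  node 32: h_left=-1, h_right=1, diff=2 [FAIL (|-1-1|=2 > 1)], height=2
  node 31: h_left=-1, h_right=2, diff=3 [FAIL (|-1-2|=3 > 1)], height=3
  node 30: h_left=-1, h_right=3, diff=4 [FAIL (|-1-3|=4 > 1)], height=4
  node 28: h_left=-1, h_right=4, diff=5 [FAIL (|-1-4|=5 > 1)], height=5
  node 26: h_left=-1, h_right=5, diff=6 [FAIL (|-1-5|=6 > 1)], height=6
  node 25: h_left=-1, h_right=6, diff=7 [FAIL (|-1-6|=7 > 1)], height=7
  node 21: h_left=-1, h_right=7, diff=8 [FAIL (|-1-7|=8 > 1)], height=8
  node 10: h_left=-1, h_right=8, diff=9 [FAIL (|-1-8|=9 > 1)], height=9
  node 4: h_left=-1, h_right=9, diff=10 [FAIL (|-1-9|=10 > 1)], height=10
  node 1: h_left=-1, h_right=10, diff=11 [FAIL (|-1-10|=11 > 1)], height=11
Node 32 violates the condition: |-1 - 1| = 2 > 1.
Result: Not balanced


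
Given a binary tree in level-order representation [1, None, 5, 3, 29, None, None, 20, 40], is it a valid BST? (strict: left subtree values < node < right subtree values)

Level-order array: [1, None, 5, 3, 29, None, None, 20, 40]
Validate using subtree bounds (lo, hi): at each node, require lo < value < hi,
then recurse left with hi=value and right with lo=value.
Preorder trace (stopping at first violation):
  at node 1 with bounds (-inf, +inf): OK
  at node 5 with bounds (1, +inf): OK
  at node 3 with bounds (1, 5): OK
  at node 29 with bounds (5, +inf): OK
  at node 20 with bounds (5, 29): OK
  at node 40 with bounds (29, +inf): OK
No violation found at any node.
Result: Valid BST


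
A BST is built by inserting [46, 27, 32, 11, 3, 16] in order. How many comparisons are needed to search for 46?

Search path for 46: 46
Found: True
Comparisons: 1


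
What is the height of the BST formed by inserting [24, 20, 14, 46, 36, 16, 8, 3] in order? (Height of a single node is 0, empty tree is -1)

Insertion order: [24, 20, 14, 46, 36, 16, 8, 3]
Tree (level-order array): [24, 20, 46, 14, None, 36, None, 8, 16, None, None, 3]
Compute height bottom-up (empty subtree = -1):
  height(3) = 1 + max(-1, -1) = 0
  height(8) = 1 + max(0, -1) = 1
  height(16) = 1 + max(-1, -1) = 0
  height(14) = 1 + max(1, 0) = 2
  height(20) = 1 + max(2, -1) = 3
  height(36) = 1 + max(-1, -1) = 0
  height(46) = 1 + max(0, -1) = 1
  height(24) = 1 + max(3, 1) = 4
Height = 4


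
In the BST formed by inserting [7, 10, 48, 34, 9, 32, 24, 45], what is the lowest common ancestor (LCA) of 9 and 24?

Tree insertion order: [7, 10, 48, 34, 9, 32, 24, 45]
Tree (level-order array): [7, None, 10, 9, 48, None, None, 34, None, 32, 45, 24]
In a BST, the LCA of p=9, q=24 is the first node v on the
root-to-leaf path with p <= v <= q (go left if both < v, right if both > v).
Walk from root:
  at 7: both 9 and 24 > 7, go right
  at 10: 9 <= 10 <= 24, this is the LCA
LCA = 10


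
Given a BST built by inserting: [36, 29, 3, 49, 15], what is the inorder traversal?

Tree insertion order: [36, 29, 3, 49, 15]
Tree (level-order array): [36, 29, 49, 3, None, None, None, None, 15]
Inorder traversal: [3, 15, 29, 36, 49]


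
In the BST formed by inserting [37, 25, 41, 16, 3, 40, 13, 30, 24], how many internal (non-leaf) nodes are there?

Tree built from: [37, 25, 41, 16, 3, 40, 13, 30, 24]
Tree (level-order array): [37, 25, 41, 16, 30, 40, None, 3, 24, None, None, None, None, None, 13]
Rule: An internal node has at least one child.
Per-node child counts:
  node 37: 2 child(ren)
  node 25: 2 child(ren)
  node 16: 2 child(ren)
  node 3: 1 child(ren)
  node 13: 0 child(ren)
  node 24: 0 child(ren)
  node 30: 0 child(ren)
  node 41: 1 child(ren)
  node 40: 0 child(ren)
Matching nodes: [37, 25, 16, 3, 41]
Count of internal (non-leaf) nodes: 5


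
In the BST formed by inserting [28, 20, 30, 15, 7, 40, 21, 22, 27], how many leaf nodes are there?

Tree built from: [28, 20, 30, 15, 7, 40, 21, 22, 27]
Tree (level-order array): [28, 20, 30, 15, 21, None, 40, 7, None, None, 22, None, None, None, None, None, 27]
Rule: A leaf has 0 children.
Per-node child counts:
  node 28: 2 child(ren)
  node 20: 2 child(ren)
  node 15: 1 child(ren)
  node 7: 0 child(ren)
  node 21: 1 child(ren)
  node 22: 1 child(ren)
  node 27: 0 child(ren)
  node 30: 1 child(ren)
  node 40: 0 child(ren)
Matching nodes: [7, 27, 40]
Count of leaf nodes: 3


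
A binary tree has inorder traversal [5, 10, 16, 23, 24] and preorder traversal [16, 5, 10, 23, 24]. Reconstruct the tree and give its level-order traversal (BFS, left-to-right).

Inorder:  [5, 10, 16, 23, 24]
Preorder: [16, 5, 10, 23, 24]
Algorithm: preorder visits root first, so consume preorder in order;
for each root, split the current inorder slice at that value into
left-subtree inorder and right-subtree inorder, then recurse.
Recursive splits:
  root=16; inorder splits into left=[5, 10], right=[23, 24]
  root=5; inorder splits into left=[], right=[10]
  root=10; inorder splits into left=[], right=[]
  root=23; inorder splits into left=[], right=[24]
  root=24; inorder splits into left=[], right=[]
Reconstructed level-order: [16, 5, 23, 10, 24]


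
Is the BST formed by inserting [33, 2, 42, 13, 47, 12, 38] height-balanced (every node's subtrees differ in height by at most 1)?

Tree (level-order array): [33, 2, 42, None, 13, 38, 47, 12]
Definition: a tree is height-balanced if, at every node, |h(left) - h(right)| <= 1 (empty subtree has height -1).
Bottom-up per-node check:
  node 12: h_left=-1, h_right=-1, diff=0 [OK], height=0
  node 13: h_left=0, h_right=-1, diff=1 [OK], height=1
  node 2: h_left=-1, h_right=1, diff=2 [FAIL (|-1-1|=2 > 1)], height=2
  node 38: h_left=-1, h_right=-1, diff=0 [OK], height=0
  node 47: h_left=-1, h_right=-1, diff=0 [OK], height=0
  node 42: h_left=0, h_right=0, diff=0 [OK], height=1
  node 33: h_left=2, h_right=1, diff=1 [OK], height=3
Node 2 violates the condition: |-1 - 1| = 2 > 1.
Result: Not balanced


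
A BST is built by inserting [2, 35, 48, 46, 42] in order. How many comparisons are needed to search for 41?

Search path for 41: 2 -> 35 -> 48 -> 46 -> 42
Found: False
Comparisons: 5


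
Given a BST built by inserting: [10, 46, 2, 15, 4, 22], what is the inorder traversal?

Tree insertion order: [10, 46, 2, 15, 4, 22]
Tree (level-order array): [10, 2, 46, None, 4, 15, None, None, None, None, 22]
Inorder traversal: [2, 4, 10, 15, 22, 46]


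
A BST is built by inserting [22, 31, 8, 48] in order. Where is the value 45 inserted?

Starting tree (level order): [22, 8, 31, None, None, None, 48]
Insertion path: 22 -> 31 -> 48
Result: insert 45 as left child of 48
Final tree (level order): [22, 8, 31, None, None, None, 48, 45]


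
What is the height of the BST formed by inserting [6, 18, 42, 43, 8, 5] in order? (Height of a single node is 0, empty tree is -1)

Insertion order: [6, 18, 42, 43, 8, 5]
Tree (level-order array): [6, 5, 18, None, None, 8, 42, None, None, None, 43]
Compute height bottom-up (empty subtree = -1):
  height(5) = 1 + max(-1, -1) = 0
  height(8) = 1 + max(-1, -1) = 0
  height(43) = 1 + max(-1, -1) = 0
  height(42) = 1 + max(-1, 0) = 1
  height(18) = 1 + max(0, 1) = 2
  height(6) = 1 + max(0, 2) = 3
Height = 3


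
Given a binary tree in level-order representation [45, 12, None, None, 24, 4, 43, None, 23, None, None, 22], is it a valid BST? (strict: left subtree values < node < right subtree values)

Level-order array: [45, 12, None, None, 24, 4, 43, None, 23, None, None, 22]
Validate using subtree bounds (lo, hi): at each node, require lo < value < hi,
then recurse left with hi=value and right with lo=value.
Preorder trace (stopping at first violation):
  at node 45 with bounds (-inf, +inf): OK
  at node 12 with bounds (-inf, 45): OK
  at node 24 with bounds (12, 45): OK
  at node 4 with bounds (12, 24): VIOLATION
Node 4 violates its bound: not (12 < 4 < 24).
Result: Not a valid BST


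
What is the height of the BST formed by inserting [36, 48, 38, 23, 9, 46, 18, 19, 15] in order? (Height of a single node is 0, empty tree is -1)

Insertion order: [36, 48, 38, 23, 9, 46, 18, 19, 15]
Tree (level-order array): [36, 23, 48, 9, None, 38, None, None, 18, None, 46, 15, 19]
Compute height bottom-up (empty subtree = -1):
  height(15) = 1 + max(-1, -1) = 0
  height(19) = 1 + max(-1, -1) = 0
  height(18) = 1 + max(0, 0) = 1
  height(9) = 1 + max(-1, 1) = 2
  height(23) = 1 + max(2, -1) = 3
  height(46) = 1 + max(-1, -1) = 0
  height(38) = 1 + max(-1, 0) = 1
  height(48) = 1 + max(1, -1) = 2
  height(36) = 1 + max(3, 2) = 4
Height = 4


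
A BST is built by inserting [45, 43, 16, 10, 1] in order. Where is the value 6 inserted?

Starting tree (level order): [45, 43, None, 16, None, 10, None, 1]
Insertion path: 45 -> 43 -> 16 -> 10 -> 1
Result: insert 6 as right child of 1
Final tree (level order): [45, 43, None, 16, None, 10, None, 1, None, None, 6]


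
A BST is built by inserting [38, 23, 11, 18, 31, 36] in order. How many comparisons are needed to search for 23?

Search path for 23: 38 -> 23
Found: True
Comparisons: 2


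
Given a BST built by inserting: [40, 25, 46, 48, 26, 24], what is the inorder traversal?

Tree insertion order: [40, 25, 46, 48, 26, 24]
Tree (level-order array): [40, 25, 46, 24, 26, None, 48]
Inorder traversal: [24, 25, 26, 40, 46, 48]


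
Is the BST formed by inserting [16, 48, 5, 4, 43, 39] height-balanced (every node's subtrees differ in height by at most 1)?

Tree (level-order array): [16, 5, 48, 4, None, 43, None, None, None, 39]
Definition: a tree is height-balanced if, at every node, |h(left) - h(right)| <= 1 (empty subtree has height -1).
Bottom-up per-node check:
  node 4: h_left=-1, h_right=-1, diff=0 [OK], height=0
  node 5: h_left=0, h_right=-1, diff=1 [OK], height=1
  node 39: h_left=-1, h_right=-1, diff=0 [OK], height=0
  node 43: h_left=0, h_right=-1, diff=1 [OK], height=1
  node 48: h_left=1, h_right=-1, diff=2 [FAIL (|1--1|=2 > 1)], height=2
  node 16: h_left=1, h_right=2, diff=1 [OK], height=3
Node 48 violates the condition: |1 - -1| = 2 > 1.
Result: Not balanced


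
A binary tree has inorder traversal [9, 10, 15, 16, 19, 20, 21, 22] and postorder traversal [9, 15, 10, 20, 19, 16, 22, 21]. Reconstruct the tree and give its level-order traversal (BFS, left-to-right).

Inorder:   [9, 10, 15, 16, 19, 20, 21, 22]
Postorder: [9, 15, 10, 20, 19, 16, 22, 21]
Algorithm: postorder visits root last, so walk postorder right-to-left;
each value is the root of the current inorder slice — split it at that
value, recurse on the right subtree first, then the left.
Recursive splits:
  root=21; inorder splits into left=[9, 10, 15, 16, 19, 20], right=[22]
  root=22; inorder splits into left=[], right=[]
  root=16; inorder splits into left=[9, 10, 15], right=[19, 20]
  root=19; inorder splits into left=[], right=[20]
  root=20; inorder splits into left=[], right=[]
  root=10; inorder splits into left=[9], right=[15]
  root=15; inorder splits into left=[], right=[]
  root=9; inorder splits into left=[], right=[]
Reconstructed level-order: [21, 16, 22, 10, 19, 9, 15, 20]


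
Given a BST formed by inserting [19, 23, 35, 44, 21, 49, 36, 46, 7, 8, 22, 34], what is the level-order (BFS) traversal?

Tree insertion order: [19, 23, 35, 44, 21, 49, 36, 46, 7, 8, 22, 34]
Tree (level-order array): [19, 7, 23, None, 8, 21, 35, None, None, None, 22, 34, 44, None, None, None, None, 36, 49, None, None, 46]
BFS from the root, enqueuing left then right child of each popped node:
  queue [19] -> pop 19, enqueue [7, 23], visited so far: [19]
  queue [7, 23] -> pop 7, enqueue [8], visited so far: [19, 7]
  queue [23, 8] -> pop 23, enqueue [21, 35], visited so far: [19, 7, 23]
  queue [8, 21, 35] -> pop 8, enqueue [none], visited so far: [19, 7, 23, 8]
  queue [21, 35] -> pop 21, enqueue [22], visited so far: [19, 7, 23, 8, 21]
  queue [35, 22] -> pop 35, enqueue [34, 44], visited so far: [19, 7, 23, 8, 21, 35]
  queue [22, 34, 44] -> pop 22, enqueue [none], visited so far: [19, 7, 23, 8, 21, 35, 22]
  queue [34, 44] -> pop 34, enqueue [none], visited so far: [19, 7, 23, 8, 21, 35, 22, 34]
  queue [44] -> pop 44, enqueue [36, 49], visited so far: [19, 7, 23, 8, 21, 35, 22, 34, 44]
  queue [36, 49] -> pop 36, enqueue [none], visited so far: [19, 7, 23, 8, 21, 35, 22, 34, 44, 36]
  queue [49] -> pop 49, enqueue [46], visited so far: [19, 7, 23, 8, 21, 35, 22, 34, 44, 36, 49]
  queue [46] -> pop 46, enqueue [none], visited so far: [19, 7, 23, 8, 21, 35, 22, 34, 44, 36, 49, 46]
Result: [19, 7, 23, 8, 21, 35, 22, 34, 44, 36, 49, 46]


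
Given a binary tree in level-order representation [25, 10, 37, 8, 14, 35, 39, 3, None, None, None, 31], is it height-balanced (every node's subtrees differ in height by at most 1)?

Tree (level-order array): [25, 10, 37, 8, 14, 35, 39, 3, None, None, None, 31]
Definition: a tree is height-balanced if, at every node, |h(left) - h(right)| <= 1 (empty subtree has height -1).
Bottom-up per-node check:
  node 3: h_left=-1, h_right=-1, diff=0 [OK], height=0
  node 8: h_left=0, h_right=-1, diff=1 [OK], height=1
  node 14: h_left=-1, h_right=-1, diff=0 [OK], height=0
  node 10: h_left=1, h_right=0, diff=1 [OK], height=2
  node 31: h_left=-1, h_right=-1, diff=0 [OK], height=0
  node 35: h_left=0, h_right=-1, diff=1 [OK], height=1
  node 39: h_left=-1, h_right=-1, diff=0 [OK], height=0
  node 37: h_left=1, h_right=0, diff=1 [OK], height=2
  node 25: h_left=2, h_right=2, diff=0 [OK], height=3
All nodes satisfy the balance condition.
Result: Balanced


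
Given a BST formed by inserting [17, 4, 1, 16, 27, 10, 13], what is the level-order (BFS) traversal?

Tree insertion order: [17, 4, 1, 16, 27, 10, 13]
Tree (level-order array): [17, 4, 27, 1, 16, None, None, None, None, 10, None, None, 13]
BFS from the root, enqueuing left then right child of each popped node:
  queue [17] -> pop 17, enqueue [4, 27], visited so far: [17]
  queue [4, 27] -> pop 4, enqueue [1, 16], visited so far: [17, 4]
  queue [27, 1, 16] -> pop 27, enqueue [none], visited so far: [17, 4, 27]
  queue [1, 16] -> pop 1, enqueue [none], visited so far: [17, 4, 27, 1]
  queue [16] -> pop 16, enqueue [10], visited so far: [17, 4, 27, 1, 16]
  queue [10] -> pop 10, enqueue [13], visited so far: [17, 4, 27, 1, 16, 10]
  queue [13] -> pop 13, enqueue [none], visited so far: [17, 4, 27, 1, 16, 10, 13]
Result: [17, 4, 27, 1, 16, 10, 13]


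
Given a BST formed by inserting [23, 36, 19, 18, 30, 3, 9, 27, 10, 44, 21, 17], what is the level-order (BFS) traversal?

Tree insertion order: [23, 36, 19, 18, 30, 3, 9, 27, 10, 44, 21, 17]
Tree (level-order array): [23, 19, 36, 18, 21, 30, 44, 3, None, None, None, 27, None, None, None, None, 9, None, None, None, 10, None, 17]
BFS from the root, enqueuing left then right child of each popped node:
  queue [23] -> pop 23, enqueue [19, 36], visited so far: [23]
  queue [19, 36] -> pop 19, enqueue [18, 21], visited so far: [23, 19]
  queue [36, 18, 21] -> pop 36, enqueue [30, 44], visited so far: [23, 19, 36]
  queue [18, 21, 30, 44] -> pop 18, enqueue [3], visited so far: [23, 19, 36, 18]
  queue [21, 30, 44, 3] -> pop 21, enqueue [none], visited so far: [23, 19, 36, 18, 21]
  queue [30, 44, 3] -> pop 30, enqueue [27], visited so far: [23, 19, 36, 18, 21, 30]
  queue [44, 3, 27] -> pop 44, enqueue [none], visited so far: [23, 19, 36, 18, 21, 30, 44]
  queue [3, 27] -> pop 3, enqueue [9], visited so far: [23, 19, 36, 18, 21, 30, 44, 3]
  queue [27, 9] -> pop 27, enqueue [none], visited so far: [23, 19, 36, 18, 21, 30, 44, 3, 27]
  queue [9] -> pop 9, enqueue [10], visited so far: [23, 19, 36, 18, 21, 30, 44, 3, 27, 9]
  queue [10] -> pop 10, enqueue [17], visited so far: [23, 19, 36, 18, 21, 30, 44, 3, 27, 9, 10]
  queue [17] -> pop 17, enqueue [none], visited so far: [23, 19, 36, 18, 21, 30, 44, 3, 27, 9, 10, 17]
Result: [23, 19, 36, 18, 21, 30, 44, 3, 27, 9, 10, 17]


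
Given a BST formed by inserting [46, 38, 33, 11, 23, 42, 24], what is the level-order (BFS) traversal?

Tree insertion order: [46, 38, 33, 11, 23, 42, 24]
Tree (level-order array): [46, 38, None, 33, 42, 11, None, None, None, None, 23, None, 24]
BFS from the root, enqueuing left then right child of each popped node:
  queue [46] -> pop 46, enqueue [38], visited so far: [46]
  queue [38] -> pop 38, enqueue [33, 42], visited so far: [46, 38]
  queue [33, 42] -> pop 33, enqueue [11], visited so far: [46, 38, 33]
  queue [42, 11] -> pop 42, enqueue [none], visited so far: [46, 38, 33, 42]
  queue [11] -> pop 11, enqueue [23], visited so far: [46, 38, 33, 42, 11]
  queue [23] -> pop 23, enqueue [24], visited so far: [46, 38, 33, 42, 11, 23]
  queue [24] -> pop 24, enqueue [none], visited so far: [46, 38, 33, 42, 11, 23, 24]
Result: [46, 38, 33, 42, 11, 23, 24]


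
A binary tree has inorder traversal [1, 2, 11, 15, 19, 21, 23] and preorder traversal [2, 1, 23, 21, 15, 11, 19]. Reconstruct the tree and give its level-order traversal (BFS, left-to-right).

Inorder:  [1, 2, 11, 15, 19, 21, 23]
Preorder: [2, 1, 23, 21, 15, 11, 19]
Algorithm: preorder visits root first, so consume preorder in order;
for each root, split the current inorder slice at that value into
left-subtree inorder and right-subtree inorder, then recurse.
Recursive splits:
  root=2; inorder splits into left=[1], right=[11, 15, 19, 21, 23]
  root=1; inorder splits into left=[], right=[]
  root=23; inorder splits into left=[11, 15, 19, 21], right=[]
  root=21; inorder splits into left=[11, 15, 19], right=[]
  root=15; inorder splits into left=[11], right=[19]
  root=11; inorder splits into left=[], right=[]
  root=19; inorder splits into left=[], right=[]
Reconstructed level-order: [2, 1, 23, 21, 15, 11, 19]


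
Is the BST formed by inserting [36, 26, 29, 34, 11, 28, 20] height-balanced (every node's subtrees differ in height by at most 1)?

Tree (level-order array): [36, 26, None, 11, 29, None, 20, 28, 34]
Definition: a tree is height-balanced if, at every node, |h(left) - h(right)| <= 1 (empty subtree has height -1).
Bottom-up per-node check:
  node 20: h_left=-1, h_right=-1, diff=0 [OK], height=0
  node 11: h_left=-1, h_right=0, diff=1 [OK], height=1
  node 28: h_left=-1, h_right=-1, diff=0 [OK], height=0
  node 34: h_left=-1, h_right=-1, diff=0 [OK], height=0
  node 29: h_left=0, h_right=0, diff=0 [OK], height=1
  node 26: h_left=1, h_right=1, diff=0 [OK], height=2
  node 36: h_left=2, h_right=-1, diff=3 [FAIL (|2--1|=3 > 1)], height=3
Node 36 violates the condition: |2 - -1| = 3 > 1.
Result: Not balanced


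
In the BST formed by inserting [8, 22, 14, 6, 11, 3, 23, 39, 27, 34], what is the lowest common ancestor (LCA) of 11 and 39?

Tree insertion order: [8, 22, 14, 6, 11, 3, 23, 39, 27, 34]
Tree (level-order array): [8, 6, 22, 3, None, 14, 23, None, None, 11, None, None, 39, None, None, 27, None, None, 34]
In a BST, the LCA of p=11, q=39 is the first node v on the
root-to-leaf path with p <= v <= q (go left if both < v, right if both > v).
Walk from root:
  at 8: both 11 and 39 > 8, go right
  at 22: 11 <= 22 <= 39, this is the LCA
LCA = 22


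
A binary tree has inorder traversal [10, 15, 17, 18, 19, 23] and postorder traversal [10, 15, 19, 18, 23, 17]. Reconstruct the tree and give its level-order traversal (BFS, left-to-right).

Inorder:   [10, 15, 17, 18, 19, 23]
Postorder: [10, 15, 19, 18, 23, 17]
Algorithm: postorder visits root last, so walk postorder right-to-left;
each value is the root of the current inorder slice — split it at that
value, recurse on the right subtree first, then the left.
Recursive splits:
  root=17; inorder splits into left=[10, 15], right=[18, 19, 23]
  root=23; inorder splits into left=[18, 19], right=[]
  root=18; inorder splits into left=[], right=[19]
  root=19; inorder splits into left=[], right=[]
  root=15; inorder splits into left=[10], right=[]
  root=10; inorder splits into left=[], right=[]
Reconstructed level-order: [17, 15, 23, 10, 18, 19]


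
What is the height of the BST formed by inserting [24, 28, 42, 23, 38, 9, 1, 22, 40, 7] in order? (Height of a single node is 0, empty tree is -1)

Insertion order: [24, 28, 42, 23, 38, 9, 1, 22, 40, 7]
Tree (level-order array): [24, 23, 28, 9, None, None, 42, 1, 22, 38, None, None, 7, None, None, None, 40]
Compute height bottom-up (empty subtree = -1):
  height(7) = 1 + max(-1, -1) = 0
  height(1) = 1 + max(-1, 0) = 1
  height(22) = 1 + max(-1, -1) = 0
  height(9) = 1 + max(1, 0) = 2
  height(23) = 1 + max(2, -1) = 3
  height(40) = 1 + max(-1, -1) = 0
  height(38) = 1 + max(-1, 0) = 1
  height(42) = 1 + max(1, -1) = 2
  height(28) = 1 + max(-1, 2) = 3
  height(24) = 1 + max(3, 3) = 4
Height = 4


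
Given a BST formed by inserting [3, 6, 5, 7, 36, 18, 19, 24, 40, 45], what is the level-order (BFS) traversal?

Tree insertion order: [3, 6, 5, 7, 36, 18, 19, 24, 40, 45]
Tree (level-order array): [3, None, 6, 5, 7, None, None, None, 36, 18, 40, None, 19, None, 45, None, 24]
BFS from the root, enqueuing left then right child of each popped node:
  queue [3] -> pop 3, enqueue [6], visited so far: [3]
  queue [6] -> pop 6, enqueue [5, 7], visited so far: [3, 6]
  queue [5, 7] -> pop 5, enqueue [none], visited so far: [3, 6, 5]
  queue [7] -> pop 7, enqueue [36], visited so far: [3, 6, 5, 7]
  queue [36] -> pop 36, enqueue [18, 40], visited so far: [3, 6, 5, 7, 36]
  queue [18, 40] -> pop 18, enqueue [19], visited so far: [3, 6, 5, 7, 36, 18]
  queue [40, 19] -> pop 40, enqueue [45], visited so far: [3, 6, 5, 7, 36, 18, 40]
  queue [19, 45] -> pop 19, enqueue [24], visited so far: [3, 6, 5, 7, 36, 18, 40, 19]
  queue [45, 24] -> pop 45, enqueue [none], visited so far: [3, 6, 5, 7, 36, 18, 40, 19, 45]
  queue [24] -> pop 24, enqueue [none], visited so far: [3, 6, 5, 7, 36, 18, 40, 19, 45, 24]
Result: [3, 6, 5, 7, 36, 18, 40, 19, 45, 24]


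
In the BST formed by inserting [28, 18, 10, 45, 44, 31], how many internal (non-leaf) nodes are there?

Tree built from: [28, 18, 10, 45, 44, 31]
Tree (level-order array): [28, 18, 45, 10, None, 44, None, None, None, 31]
Rule: An internal node has at least one child.
Per-node child counts:
  node 28: 2 child(ren)
  node 18: 1 child(ren)
  node 10: 0 child(ren)
  node 45: 1 child(ren)
  node 44: 1 child(ren)
  node 31: 0 child(ren)
Matching nodes: [28, 18, 45, 44]
Count of internal (non-leaf) nodes: 4


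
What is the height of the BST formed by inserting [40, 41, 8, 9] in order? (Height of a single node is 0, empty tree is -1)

Insertion order: [40, 41, 8, 9]
Tree (level-order array): [40, 8, 41, None, 9]
Compute height bottom-up (empty subtree = -1):
  height(9) = 1 + max(-1, -1) = 0
  height(8) = 1 + max(-1, 0) = 1
  height(41) = 1 + max(-1, -1) = 0
  height(40) = 1 + max(1, 0) = 2
Height = 2


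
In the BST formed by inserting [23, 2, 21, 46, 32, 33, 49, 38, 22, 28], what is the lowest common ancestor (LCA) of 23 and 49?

Tree insertion order: [23, 2, 21, 46, 32, 33, 49, 38, 22, 28]
Tree (level-order array): [23, 2, 46, None, 21, 32, 49, None, 22, 28, 33, None, None, None, None, None, None, None, 38]
In a BST, the LCA of p=23, q=49 is the first node v on the
root-to-leaf path with p <= v <= q (go left if both < v, right if both > v).
Walk from root:
  at 23: 23 <= 23 <= 49, this is the LCA
LCA = 23


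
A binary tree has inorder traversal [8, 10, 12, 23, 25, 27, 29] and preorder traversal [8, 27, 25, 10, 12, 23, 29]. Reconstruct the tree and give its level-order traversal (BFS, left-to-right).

Inorder:  [8, 10, 12, 23, 25, 27, 29]
Preorder: [8, 27, 25, 10, 12, 23, 29]
Algorithm: preorder visits root first, so consume preorder in order;
for each root, split the current inorder slice at that value into
left-subtree inorder and right-subtree inorder, then recurse.
Recursive splits:
  root=8; inorder splits into left=[], right=[10, 12, 23, 25, 27, 29]
  root=27; inorder splits into left=[10, 12, 23, 25], right=[29]
  root=25; inorder splits into left=[10, 12, 23], right=[]
  root=10; inorder splits into left=[], right=[12, 23]
  root=12; inorder splits into left=[], right=[23]
  root=23; inorder splits into left=[], right=[]
  root=29; inorder splits into left=[], right=[]
Reconstructed level-order: [8, 27, 25, 29, 10, 12, 23]


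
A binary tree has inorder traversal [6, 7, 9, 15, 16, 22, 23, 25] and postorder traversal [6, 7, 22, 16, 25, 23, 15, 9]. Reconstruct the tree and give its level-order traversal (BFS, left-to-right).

Inorder:   [6, 7, 9, 15, 16, 22, 23, 25]
Postorder: [6, 7, 22, 16, 25, 23, 15, 9]
Algorithm: postorder visits root last, so walk postorder right-to-left;
each value is the root of the current inorder slice — split it at that
value, recurse on the right subtree first, then the left.
Recursive splits:
  root=9; inorder splits into left=[6, 7], right=[15, 16, 22, 23, 25]
  root=15; inorder splits into left=[], right=[16, 22, 23, 25]
  root=23; inorder splits into left=[16, 22], right=[25]
  root=25; inorder splits into left=[], right=[]
  root=16; inorder splits into left=[], right=[22]
  root=22; inorder splits into left=[], right=[]
  root=7; inorder splits into left=[6], right=[]
  root=6; inorder splits into left=[], right=[]
Reconstructed level-order: [9, 7, 15, 6, 23, 16, 25, 22]
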